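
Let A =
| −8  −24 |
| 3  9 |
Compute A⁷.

[[−8, −24], [3, 9]]

A² = A (a projection; rank 1, trace 1), so A⁷ = A.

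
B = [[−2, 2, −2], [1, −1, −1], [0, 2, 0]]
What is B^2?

[[6, −10, 2], [−3, 1, −1], [2, −2, −2]]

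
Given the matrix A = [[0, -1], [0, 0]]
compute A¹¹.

[[0, 0], [0, 0]]

A is strictly triangular, hence nilpotent: A² = 0, so A¹¹ = 0.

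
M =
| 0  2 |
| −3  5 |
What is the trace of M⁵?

275

tr M = 5 and det M = 6, so the characteristic polynomial is λ² − (5)λ + (6) with roots 3 and 2.
Eigenvectors give P = [[2, 1], [3, 1]] with P⁻¹ = [[−1, 1], [3, −2]], and M = P·diag(3, 2)·P⁻¹.
Then M⁵ = P·diag(243, 32)·P⁻¹ = [[486, 32], [729, 32]] · [[−1, 1], [3, −2]] = [[−390, 422], [−633, 665]].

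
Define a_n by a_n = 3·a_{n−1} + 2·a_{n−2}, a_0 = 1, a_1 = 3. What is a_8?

With companion matrix A = [[3, 2], [1, 0]], [a_n, a_{n−1}]ᵀ = A·[a_{n−1}, a_{n−2}]ᵀ, so [a_8, a_7]ᵀ = A⁷·[a_1, a_0]ᵀ.
A⁷ = [[6279, 3526], [1763, 990]], giving [a_8, a_7]ᵀ = [[22363], [6279]].

22363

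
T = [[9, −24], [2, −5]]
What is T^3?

[[105, −312], [26, −77]]

tr T = 4 and det T = 3, so the characteristic polynomial is λ² − (4)λ + (3) with roots 3 and 1.
Eigenvectors give P = [[4, −3], [1, −1]] with P⁻¹ = [[1, −3], [1, −4]], and T = P·diag(3, 1)·P⁻¹.
Then T^3 = P·diag(27, 1)·P⁻¹ = [[108, −3], [27, −1]] · [[1, −3], [1, −4]] = [[105, −312], [26, −77]].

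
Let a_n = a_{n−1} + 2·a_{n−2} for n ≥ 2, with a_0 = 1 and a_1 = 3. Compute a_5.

43

With companion matrix T = [[1, 2], [1, 0]], [a_n, a_{n−1}]ᵀ = T·[a_{n−1}, a_{n−2}]ᵀ, so [a_5, a_4]ᵀ = T^4·[a_1, a_0]ᵀ.
T^4 = [[11, 10], [5, 6]], giving [a_5, a_4]ᵀ = [[43], [21]].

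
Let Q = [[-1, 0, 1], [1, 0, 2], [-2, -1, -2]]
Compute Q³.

[[6, 3, 3], [9, 3, -3], [-3, 0, 9]]

Q² = [[-1, -1, -3], [-5, -2, -3], [5, 2, 0]]
Q³ = [[6, 3, 3], [9, 3, -3], [-3, 0, 9]]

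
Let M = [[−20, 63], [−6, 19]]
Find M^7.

[[−902, 2709], [−258, 775]]

tr M = −1 and det M = −2, so the characteristic polynomial is λ² − (−1)λ + (−2) with roots −2 and 1.
Eigenvectors give P = [[7, −3], [2, −1]] with P⁻¹ = [[1, −3], [2, −7]], and M = P·diag(−2, 1)·P⁻¹.
Then M^7 = P·diag(−128, 1)·P⁻¹ = [[−896, −3], [−256, −1]] · [[1, −3], [2, −7]] = [[−902, 2709], [−258, 775]].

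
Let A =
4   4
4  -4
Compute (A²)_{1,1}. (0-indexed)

32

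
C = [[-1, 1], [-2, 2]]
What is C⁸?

[[-1, 1], [-2, 2]]

C² = C (a projection; rank 1, trace 1), so C⁸ = C.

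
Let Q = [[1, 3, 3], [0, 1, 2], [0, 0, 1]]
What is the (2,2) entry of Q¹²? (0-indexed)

Q = I + N where N = [[0, 3, 3], [0, 0, 2], [0, 0, 0]] is strictly upper-triangular, so N³ = 0.
(I + N)¹² = I + 12·N + 66·N² = [[1, 36, 432], [0, 1, 24], [0, 0, 1]].

1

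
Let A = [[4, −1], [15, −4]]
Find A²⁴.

[[1, 0], [0, 1]]

A² = I (check: tr A = 0 and det A = −1), so A²⁴ = I since 24 is even.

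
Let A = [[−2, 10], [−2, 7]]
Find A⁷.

[[−8108, 20590], [−4118, 10423]]

tr A = 5 and det A = 6, so the characteristic polynomial is λ² − (5)λ + (6) with roots 2 and 3.
Eigenvectors give P = [[5, −2], [2, −1]] with P⁻¹ = [[1, −2], [2, −5]], and A = P·diag(2, 3)·P⁻¹.
Then A⁷ = P·diag(128, 2187)·P⁻¹ = [[640, −4374], [256, −2187]] · [[1, −2], [2, −5]] = [[−8108, 20590], [−4118, 10423]].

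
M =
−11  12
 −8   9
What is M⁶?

tr M = −2 and det M = −3, so the characteristic polynomial is λ² − (−2)λ + (−3) with roots −3 and 1.
Eigenvectors give P = [[3, 1], [2, 1]] with P⁻¹ = [[1, −1], [−2, 3]], and M = P·diag(−3, 1)·P⁻¹.
Then M⁶ = P·diag(729, 1)·P⁻¹ = [[2187, 1], [1458, 1]] · [[1, −1], [−2, 3]] = [[2185, −2184], [1456, −1455]].

[[2185, −2184], [1456, −1455]]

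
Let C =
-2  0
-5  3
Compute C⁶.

[[64, 0], [-665, 729]]

tr C = 1 and det C = -6, so the characteristic polynomial is λ² − (1)λ + (-6) with roots 3 and -2.
Eigenvectors give P = [[0, 1], [-1, 1]] with P⁻¹ = [[1, -1], [1, 0]], and C = P·diag(3, -2)·P⁻¹.
Then C⁶ = P·diag(729, 64)·P⁻¹ = [[0, 64], [-729, 64]] · [[1, -1], [1, 0]] = [[64, 0], [-665, 729]].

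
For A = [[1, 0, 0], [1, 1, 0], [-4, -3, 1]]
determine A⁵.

A = I + N where N = [[0, 0, 0], [1, 0, 0], [-4, -3, 0]] is strictly lower-triangular, so N³ = 0.
(I + N)⁵ = I + 5·N + 10·N² = [[1, 0, 0], [5, 1, 0], [-50, -15, 1]].

[[1, 0, 0], [5, 1, 0], [-50, -15, 1]]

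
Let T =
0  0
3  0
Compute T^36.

[[0, 0], [0, 0]]

T is strictly triangular, hence nilpotent: T^2 = 0, so T^36 = 0.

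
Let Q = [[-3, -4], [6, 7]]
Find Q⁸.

[[-13119, -13120], [19680, 19681]]

tr Q = 4 and det Q = 3, so the characteristic polynomial is λ² − (4)λ + (3) with roots 3 and 1.
Eigenvectors give P = [[-2, -1], [3, 1]] with P⁻¹ = [[1, 1], [-3, -2]], and Q = P·diag(3, 1)·P⁻¹.
Then Q⁸ = P·diag(6561, 1)·P⁻¹ = [[-13122, -1], [19683, 1]] · [[1, 1], [-3, -2]] = [[-13119, -13120], [19680, 19681]].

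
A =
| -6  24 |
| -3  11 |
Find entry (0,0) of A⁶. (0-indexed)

tr A = 5 and det A = 6, so the characteristic polynomial is λ² − (5)λ + (6) with roots 3 and 2.
Eigenvectors give P = [[-8, 3], [-3, 1]] with P⁻¹ = [[1, -3], [3, -8]], and A = P·diag(3, 2)·P⁻¹.
Then A⁶ = P·diag(729, 64)·P⁻¹ = [[-5832, 192], [-2187, 64]] · [[1, -3], [3, -8]] = [[-5256, 15960], [-1995, 6049]].

-5256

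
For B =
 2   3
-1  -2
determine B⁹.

B² = I (check: tr B = 0 and det B = -1), so B⁹ = B since 9 is odd.

[[2, 3], [-1, -2]]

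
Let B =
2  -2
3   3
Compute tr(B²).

1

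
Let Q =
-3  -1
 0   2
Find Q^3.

Q^2 = [[9, 1], [0, 4]]
Q^3 = [[-27, -7], [0, 8]]

[[-27, -7], [0, 8]]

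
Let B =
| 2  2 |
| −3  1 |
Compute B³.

B² = [[−2, 6], [−9, −5]]
B³ = [[−22, 2], [−3, −23]]

[[−22, 2], [−3, −23]]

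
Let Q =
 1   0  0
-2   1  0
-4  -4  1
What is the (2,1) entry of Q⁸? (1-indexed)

-16

Q = I + N where N = [[0, 0, 0], [-2, 0, 0], [-4, -4, 0]] is strictly lower-triangular, so N³ = 0.
(I + N)⁸ = I + 8·N + 28·N² = [[1, 0, 0], [-16, 1, 0], [192, -32, 1]].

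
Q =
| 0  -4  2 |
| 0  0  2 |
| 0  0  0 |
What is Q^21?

[[0, 0, 0], [0, 0, 0], [0, 0, 0]]

Q is strictly triangular, hence nilpotent: Q^3 = 0, so Q^21 = 0.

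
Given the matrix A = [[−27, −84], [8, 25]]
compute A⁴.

[[561, 1680], [−160, −479]]

tr A = −2 and det A = −3, so the characteristic polynomial is λ² − (−2)λ + (−3) with roots 1 and −3.
Eigenvectors give P = [[3, 7], [−1, −2]] with P⁻¹ = [[−2, −7], [1, 3]], and A = P·diag(1, −3)·P⁻¹.
Then A⁴ = P·diag(1, 81)·P⁻¹ = [[3, 567], [−1, −162]] · [[−2, −7], [1, 3]] = [[561, 1680], [−160, −479]].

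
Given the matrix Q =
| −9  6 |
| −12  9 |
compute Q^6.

[[729, 0], [0, 729]]

tr Q = 0 and det Q = −9, so the characteristic polynomial is λ² − (0)λ + (−9) with roots 3 and −3.
Eigenvectors give P = [[−1, 1], [−2, 1]] with P⁻¹ = [[1, −1], [2, −1]], and Q = P·diag(3, −3)·P⁻¹.
Then Q^6 = P·diag(729, 729)·P⁻¹ = [[−729, 729], [−1458, 729]] · [[1, −1], [2, −1]] = [[729, 0], [0, 729]].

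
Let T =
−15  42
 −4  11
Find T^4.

[[561, −1680], [160, −479]]

tr T = −4 and det T = 3, so the characteristic polynomial is λ² − (−4)λ + (3) with roots −1 and −3.
Eigenvectors give P = [[3, 7], [1, 2]] with P⁻¹ = [[−2, 7], [1, −3]], and T = P·diag(−1, −3)·P⁻¹.
Then T^4 = P·diag(1, 81)·P⁻¹ = [[3, 567], [1, 162]] · [[−2, 7], [1, −3]] = [[561, −1680], [160, −479]].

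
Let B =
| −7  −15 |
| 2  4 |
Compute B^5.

[[−187, −465], [62, 154]]

tr B = −3 and det B = 2, so the characteristic polynomial is λ² − (−3)λ + (2) with roots −2 and −1.
Eigenvectors give P = [[−3, −5], [1, 2]] with P⁻¹ = [[−2, −5], [1, 3]], and B = P·diag(−2, −1)·P⁻¹.
Then B^5 = P·diag(−32, −1)·P⁻¹ = [[96, 5], [−32, −2]] · [[−2, −5], [1, 3]] = [[−187, −465], [62, 154]].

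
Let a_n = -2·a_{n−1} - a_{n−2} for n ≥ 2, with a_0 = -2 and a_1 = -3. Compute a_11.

-53

With companion matrix Q = [[-2, -1], [1, 0]], [a_n, a_{n−1}]ᵀ = Q·[a_{n−1}, a_{n−2}]ᵀ, so [a_11, a_10]ᵀ = Q¹⁰·[a_1, a_0]ᵀ.
Q¹⁰ = [[11, 10], [-10, -9]], giving [a_11, a_10]ᵀ = [[-53], [48]].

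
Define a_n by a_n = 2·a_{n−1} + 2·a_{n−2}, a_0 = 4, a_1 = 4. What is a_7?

2272

With companion matrix B = [[2, 2], [1, 0]], [a_n, a_{n−1}]ᵀ = B·[a_{n−1}, a_{n−2}]ᵀ, so [a_7, a_6]ᵀ = B^6·[a_1, a_0]ᵀ.
B^6 = [[328, 240], [120, 88]], giving [a_7, a_6]ᵀ = [[2272], [832]].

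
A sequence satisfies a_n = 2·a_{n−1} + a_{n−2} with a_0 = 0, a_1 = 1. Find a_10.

With companion matrix A = [[2, 1], [1, 0]], [a_n, a_{n−1}]ᵀ = A·[a_{n−1}, a_{n−2}]ᵀ, so [a_10, a_9]ᵀ = A⁹·[a_1, a_0]ᵀ.
A⁹ = [[2378, 985], [985, 408]], giving [a_10, a_9]ᵀ = [[2378], [985]].

2378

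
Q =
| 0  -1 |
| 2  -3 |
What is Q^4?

[[-14, 15], [-30, 31]]

Q^2 = [[-2, 3], [-6, 7]]
Q^3 = [[6, -7], [14, -15]]
Q^4 = [[-14, 15], [-30, 31]]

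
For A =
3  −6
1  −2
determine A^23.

A² = A (a projection; rank 1, trace 1), so A^23 = A.

[[3, −6], [1, −2]]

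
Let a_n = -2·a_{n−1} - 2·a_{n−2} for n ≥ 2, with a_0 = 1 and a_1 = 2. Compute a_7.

-32

With companion matrix A = [[-2, -2], [1, 0]], [a_n, a_{n−1}]ᵀ = A·[a_{n−1}, a_{n−2}]ᵀ, so [a_7, a_6]ᵀ = A⁶·[a_1, a_0]ᵀ.
A⁶ = [[-8, -16], [8, 8]], giving [a_7, a_6]ᵀ = [[-32], [24]].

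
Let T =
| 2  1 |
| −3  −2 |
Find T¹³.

T² = I (check: tr T = 0 and det T = −1), so T¹³ = T since 13 is odd.

[[2, 1], [−3, −2]]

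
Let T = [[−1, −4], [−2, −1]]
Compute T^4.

T^2 = [[9, 8], [4, 9]]
T^3 = [[−25, −44], [−22, −25]]
T^4 = [[113, 144], [72, 113]]

[[113, 144], [72, 113]]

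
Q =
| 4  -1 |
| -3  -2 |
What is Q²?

[[19, -2], [-6, 7]]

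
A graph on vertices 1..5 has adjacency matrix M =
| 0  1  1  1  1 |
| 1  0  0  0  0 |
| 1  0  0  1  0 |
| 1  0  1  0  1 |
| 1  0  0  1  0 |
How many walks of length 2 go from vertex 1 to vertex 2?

0

The number of length-2 walks from vertex 1 to vertex 2 is entry (1,2) of M², where M is the adjacency matrix.
M² = [[4, 0, 1, 2, 1], [0, 1, 1, 1, 1], [1, 1, 2, 1, 2], [2, 1, 1, 3, 1], [1, 1, 2, 1, 2]]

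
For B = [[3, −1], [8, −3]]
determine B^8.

[[1, 0], [0, 1]]

B² = I (check: tr B = 0 and det B = −1), so B^8 = I since 8 is even.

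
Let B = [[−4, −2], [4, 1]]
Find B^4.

B^2 = [[8, 6], [−12, −7]]
B^3 = [[−8, −10], [20, 17]]
B^4 = [[−8, 6], [−12, −23]]

[[−8, 6], [−12, −23]]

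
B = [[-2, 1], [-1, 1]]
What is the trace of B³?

B² = [[3, -1], [1, 0]]
B³ = [[-5, 2], [-2, 1]]

-4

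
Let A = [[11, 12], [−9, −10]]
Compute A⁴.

[[61, 60], [−45, −44]]

tr A = 1 and det A = −2, so the characteristic polynomial is λ² − (1)λ + (−2) with roots −1 and 2.
Eigenvectors give P = [[−1, 4], [1, −3]] with P⁻¹ = [[3, 4], [1, 1]], and A = P·diag(−1, 2)·P⁻¹.
Then A⁴ = P·diag(1, 16)·P⁻¹ = [[−1, 64], [1, −48]] · [[3, 4], [1, 1]] = [[61, 60], [−45, −44]].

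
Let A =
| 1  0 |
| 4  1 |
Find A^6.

[[1, 0], [24, 1]]

A = I + N where N = [[0, 0], [4, 0]] is strictly lower-triangular, so N^2 = 0.
(I + N)^6 = I + 6·N = [[1, 0], [24, 1]].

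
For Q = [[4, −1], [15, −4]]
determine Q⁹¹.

[[4, −1], [15, −4]]

Q² = I (check: tr Q = 0 and det Q = −1), so Q⁹¹ = Q since 91 is odd.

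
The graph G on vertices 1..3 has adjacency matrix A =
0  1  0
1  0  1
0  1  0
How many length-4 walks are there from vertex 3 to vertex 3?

The number of length-4 walks from vertex 3 to vertex 3 is entry (3,3) of A^4, where A is the adjacency matrix.
A^2 = [[1, 0, 1], [0, 2, 0], [1, 0, 1]]
A^3 = [[0, 2, 0], [2, 0, 2], [0, 2, 0]]
A^4 = [[2, 0, 2], [0, 4, 0], [2, 0, 2]]

2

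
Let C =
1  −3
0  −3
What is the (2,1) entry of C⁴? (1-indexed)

0

C² = [[1, 6], [0, 9]]
C³ = [[1, −21], [0, −27]]
C⁴ = [[1, 60], [0, 81]]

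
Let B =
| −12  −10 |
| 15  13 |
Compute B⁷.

tr B = 1 and det B = −6, so the characteristic polynomial is λ² − (1)λ + (−6) with roots −2 and 3.
Eigenvectors give P = [[−1, −2], [1, 3]] with P⁻¹ = [[−3, −2], [1, 1]], and B = P·diag(−2, 3)·P⁻¹.
Then B⁷ = P·diag(−128, 2187)·P⁻¹ = [[128, −4374], [−128, 6561]] · [[−3, −2], [1, 1]] = [[−4758, −4630], [6945, 6817]].

[[−4758, −4630], [6945, 6817]]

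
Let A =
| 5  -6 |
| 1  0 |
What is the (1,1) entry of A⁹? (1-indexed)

58025

tr A = 5 and det A = 6, so the characteristic polynomial is λ² − (5)λ + (6) with roots 2 and 3.
Eigenvectors give P = [[2, 3], [1, 1]] with P⁻¹ = [[-1, 3], [1, -2]], and A = P·diag(2, 3)·P⁻¹.
Then A⁹ = P·diag(512, 19683)·P⁻¹ = [[1024, 59049], [512, 19683]] · [[-1, 3], [1, -2]] = [[58025, -115026], [19171, -37830]].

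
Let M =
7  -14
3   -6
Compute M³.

[[7, -14], [3, -6]]

M² = M (a projection; rank 1, trace 1), so M³ = M.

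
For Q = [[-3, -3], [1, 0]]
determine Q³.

[[-9, -18], [6, 9]]

Q² = [[6, 9], [-3, -3]]
Q³ = [[-9, -18], [6, 9]]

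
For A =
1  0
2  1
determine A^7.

A = I + N where N = [[0, 0], [2, 0]] is strictly lower-triangular, so N^2 = 0.
(I + N)^7 = I + 7·N = [[1, 0], [14, 1]].

[[1, 0], [14, 1]]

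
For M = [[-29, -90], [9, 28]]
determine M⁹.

[[-5129, -15390], [1539, 4618]]

tr M = -1 and det M = -2, so the characteristic polynomial is λ² − (-1)λ + (-2) with roots 1 and -2.
Eigenvectors give P = [[3, 10], [-1, -3]] with P⁻¹ = [[-3, -10], [1, 3]], and M = P·diag(1, -2)·P⁻¹.
Then M⁹ = P·diag(1, -512)·P⁻¹ = [[3, -5120], [-1, 1536]] · [[-3, -10], [1, 3]] = [[-5129, -15390], [1539, 4618]].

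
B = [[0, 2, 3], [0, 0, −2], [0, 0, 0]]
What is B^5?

B is strictly triangular, hence nilpotent: B^3 = 0, so B^5 = 0.

[[0, 0, 0], [0, 0, 0], [0, 0, 0]]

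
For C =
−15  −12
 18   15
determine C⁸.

tr C = 0 and det C = −9, so the characteristic polynomial is λ² − (0)λ + (−9) with roots 3 and −3.
Eigenvectors give P = [[−2, 1], [3, −1]] with P⁻¹ = [[1, 1], [3, 2]], and C = P·diag(3, −3)·P⁻¹.
Then C⁸ = P·diag(6561, 6561)·P⁻¹ = [[−13122, 6561], [19683, −6561]] · [[1, 1], [3, 2]] = [[6561, 0], [0, 6561]].

[[6561, 0], [0, 6561]]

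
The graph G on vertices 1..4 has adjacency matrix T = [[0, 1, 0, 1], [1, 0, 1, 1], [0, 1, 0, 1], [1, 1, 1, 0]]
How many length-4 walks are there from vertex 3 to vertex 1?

10

The number of length-4 walks from vertex 3 to vertex 1 is entry (3,1) of T⁴, where T is the adjacency matrix.
T² = [[2, 1, 2, 1], [1, 3, 1, 2], [2, 1, 2, 1], [1, 2, 1, 3]]
T³ = [[2, 5, 2, 5], [5, 4, 5, 5], [2, 5, 2, 5], [5, 5, 5, 4]]
T⁴ = [[10, 9, 10, 9], [9, 15, 9, 14], [10, 9, 10, 9], [9, 14, 9, 15]]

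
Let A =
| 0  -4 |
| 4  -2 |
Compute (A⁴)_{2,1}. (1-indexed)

224

A² = [[-16, 8], [-8, -12]]
A³ = [[32, 48], [-48, 56]]
A⁴ = [[192, -224], [224, 80]]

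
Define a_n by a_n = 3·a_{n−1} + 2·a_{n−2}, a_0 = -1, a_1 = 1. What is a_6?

217

With companion matrix C = [[3, 2], [1, 0]], [a_n, a_{n−1}]ᵀ = C·[a_{n−1}, a_{n−2}]ᵀ, so [a_6, a_5]ᵀ = C⁵·[a_1, a_0]ᵀ.
C⁵ = [[495, 278], [139, 78]], giving [a_6, a_5]ᵀ = [[217], [61]].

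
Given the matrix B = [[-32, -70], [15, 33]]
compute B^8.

[[-37574, -88270], [18915, 44391]]

tr B = 1 and det B = -6, so the characteristic polynomial is λ² − (1)λ + (-6) with roots -2 and 3.
Eigenvectors give P = [[7, -2], [-3, 1]] with P⁻¹ = [[1, 2], [3, 7]], and B = P·diag(-2, 3)·P⁻¹.
Then B^8 = P·diag(256, 6561)·P⁻¹ = [[1792, -13122], [-768, 6561]] · [[1, 2], [3, 7]] = [[-37574, -88270], [18915, 44391]].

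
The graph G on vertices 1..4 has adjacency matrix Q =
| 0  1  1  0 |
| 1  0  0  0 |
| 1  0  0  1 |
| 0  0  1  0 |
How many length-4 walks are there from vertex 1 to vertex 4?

3

The number of length-4 walks from vertex 1 to vertex 4 is entry (1,4) of Q⁴, where Q is the adjacency matrix.
Q² = [[2, 0, 0, 1], [0, 1, 1, 0], [0, 1, 2, 0], [1, 0, 0, 1]]
Q³ = [[0, 2, 3, 0], [2, 0, 0, 1], [3, 0, 0, 2], [0, 1, 2, 0]]
Q⁴ = [[5, 0, 0, 3], [0, 2, 3, 0], [0, 3, 5, 0], [3, 0, 0, 2]]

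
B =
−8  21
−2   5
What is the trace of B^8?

tr B = −3 and det B = 2, so the characteristic polynomial is λ² − (−3)λ + (2) with roots −1 and −2.
Eigenvectors give P = [[3, 7], [1, 2]] with P⁻¹ = [[−2, 7], [1, −3]], and B = P·diag(−1, −2)·P⁻¹.
Then B^8 = P·diag(1, 256)·P⁻¹ = [[3, 1792], [1, 512]] · [[−2, 7], [1, −3]] = [[1786, −5355], [510, −1529]].

257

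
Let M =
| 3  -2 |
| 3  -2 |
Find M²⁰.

[[3, -2], [3, -2]]

M² = M (a projection; rank 1, trace 1), so M²⁰ = M.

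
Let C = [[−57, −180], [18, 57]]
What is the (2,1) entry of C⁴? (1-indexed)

0

tr C = 0 and det C = −9, so the characteristic polynomial is λ² − (0)λ + (−9) with roots −3 and 3.
Eigenvectors give P = [[−10, 3], [3, −1]] with P⁻¹ = [[−1, −3], [−3, −10]], and C = P·diag(−3, 3)·P⁻¹.
Then C⁴ = P·diag(81, 81)·P⁻¹ = [[−810, 243], [243, −81]] · [[−1, −3], [−3, −10]] = [[81, 0], [0, 81]].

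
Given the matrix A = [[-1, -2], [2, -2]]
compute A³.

[[15, -6], [6, 12]]

A² = [[-3, 6], [-6, 0]]
A³ = [[15, -6], [6, 12]]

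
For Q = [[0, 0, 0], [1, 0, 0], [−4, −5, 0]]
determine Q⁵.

Q is strictly triangular, hence nilpotent: Q³ = 0, so Q⁵ = 0.

[[0, 0, 0], [0, 0, 0], [0, 0, 0]]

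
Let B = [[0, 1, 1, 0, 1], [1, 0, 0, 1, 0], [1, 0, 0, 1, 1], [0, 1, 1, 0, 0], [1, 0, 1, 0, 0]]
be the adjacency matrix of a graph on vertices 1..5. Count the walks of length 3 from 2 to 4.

4

The number of length-3 walks from vertex 2 to vertex 4 is entry (2,4) of B^3, where B is the adjacency matrix.
B^2 = [[3, 0, 1, 2, 1], [0, 2, 2, 0, 1], [1, 2, 3, 0, 1], [2, 0, 0, 2, 1], [1, 1, 1, 1, 2]]
B^3 = [[2, 5, 6, 1, 4], [5, 0, 1, 4, 2], [6, 1, 2, 5, 4], [1, 4, 5, 0, 2], [4, 2, 4, 2, 2]]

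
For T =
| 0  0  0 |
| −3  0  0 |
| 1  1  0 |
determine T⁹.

[[0, 0, 0], [0, 0, 0], [0, 0, 0]]

T is strictly triangular, hence nilpotent: T³ = 0, so T⁹ = 0.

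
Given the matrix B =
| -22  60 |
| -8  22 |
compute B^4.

[[16, 0], [0, 16]]

tr B = 0 and det B = -4, so the characteristic polynomial is λ² − (0)λ + (-4) with roots 2 and -2.
Eigenvectors give P = [[-5, -3], [-2, -1]] with P⁻¹ = [[1, -3], [-2, 5]], and B = P·diag(2, -2)·P⁻¹.
Then B^4 = P·diag(16, 16)·P⁻¹ = [[-80, -48], [-32, -16]] · [[1, -3], [-2, 5]] = [[16, 0], [0, 16]].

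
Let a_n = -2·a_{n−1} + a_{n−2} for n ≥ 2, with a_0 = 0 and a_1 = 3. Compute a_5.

87

With companion matrix A = [[-2, 1], [1, 0]], [a_n, a_{n−1}]ᵀ = A·[a_{n−1}, a_{n−2}]ᵀ, so [a_5, a_4]ᵀ = A⁴·[a_1, a_0]ᵀ.
A⁴ = [[29, -12], [-12, 5]], giving [a_5, a_4]ᵀ = [[87], [-36]].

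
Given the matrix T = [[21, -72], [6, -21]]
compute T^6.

[[729, 0], [0, 729]]

tr T = 0 and det T = -9, so the characteristic polynomial is λ² − (0)λ + (-9) with roots -3 and 3.
Eigenvectors give P = [[3, 4], [1, 1]] with P⁻¹ = [[-1, 4], [1, -3]], and T = P·diag(-3, 3)·P⁻¹.
Then T^6 = P·diag(729, 729)·P⁻¹ = [[2187, 2916], [729, 729]] · [[-1, 4], [1, -3]] = [[729, 0], [0, 729]].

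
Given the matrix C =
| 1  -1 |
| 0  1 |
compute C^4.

C = I + N where N = [[0, -1], [0, 0]] is strictly upper-triangular, so N^2 = 0.
(I + N)^4 = I + 4·N = [[1, -4], [0, 1]].

[[1, -4], [0, 1]]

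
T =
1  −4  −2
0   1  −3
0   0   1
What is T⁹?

[[1, −36, 414], [0, 1, −27], [0, 0, 1]]

T = I + N where N = [[0, −4, −2], [0, 0, −3], [0, 0, 0]] is strictly upper-triangular, so N³ = 0.
(I + N)⁹ = I + 9·N + 36·N² = [[1, −36, 414], [0, 1, −27], [0, 0, 1]].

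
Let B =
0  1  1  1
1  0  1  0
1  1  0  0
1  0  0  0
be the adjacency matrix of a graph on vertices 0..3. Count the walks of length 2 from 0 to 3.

The number of length-2 walks from vertex 0 to vertex 3 is entry (0,3) of B², where B is the adjacency matrix.
B² = [[3, 1, 1, 0], [1, 2, 1, 1], [1, 1, 2, 1], [0, 1, 1, 1]]

0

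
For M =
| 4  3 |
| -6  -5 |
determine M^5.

tr M = -1 and det M = -2, so the characteristic polynomial is λ² − (-1)λ + (-2) with roots 1 and -2.
Eigenvectors give P = [[-1, -1], [1, 2]] with P⁻¹ = [[-2, -1], [1, 1]], and M = P·diag(1, -2)·P⁻¹.
Then M^5 = P·diag(1, -32)·P⁻¹ = [[-1, 32], [1, -64]] · [[-2, -1], [1, 1]] = [[34, 33], [-66, -65]].

[[34, 33], [-66, -65]]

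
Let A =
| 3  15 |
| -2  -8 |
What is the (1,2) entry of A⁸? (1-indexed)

-94575

tr A = -5 and det A = 6, so the characteristic polynomial is λ² − (-5)λ + (6) with roots -2 and -3.
Eigenvectors give P = [[3, -5], [-1, 2]] with P⁻¹ = [[2, 5], [1, 3]], and A = P·diag(-2, -3)·P⁻¹.
Then A⁸ = P·diag(256, 6561)·P⁻¹ = [[768, -32805], [-256, 13122]] · [[2, 5], [1, 3]] = [[-31269, -94575], [12610, 38086]].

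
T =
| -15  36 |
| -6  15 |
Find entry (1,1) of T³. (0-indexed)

tr T = 0 and det T = -9, so the characteristic polynomial is λ² − (0)λ + (-9) with roots -3 and 3.
Eigenvectors give P = [[3, 2], [1, 1]] with P⁻¹ = [[1, -2], [-1, 3]], and T = P·diag(-3, 3)·P⁻¹.
Then T³ = P·diag(-27, 27)·P⁻¹ = [[-81, 54], [-27, 27]] · [[1, -2], [-1, 3]] = [[-135, 324], [-54, 135]].

135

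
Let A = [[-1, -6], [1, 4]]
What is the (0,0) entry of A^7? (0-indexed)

-253

tr A = 3 and det A = 2, so the characteristic polynomial is λ² − (3)λ + (2) with roots 2 and 1.
Eigenvectors give P = [[2, 3], [-1, -1]] with P⁻¹ = [[-1, -3], [1, 2]], and A = P·diag(2, 1)·P⁻¹.
Then A^7 = P·diag(128, 1)·P⁻¹ = [[256, 3], [-128, -1]] · [[-1, -3], [1, 2]] = [[-253, -762], [127, 382]].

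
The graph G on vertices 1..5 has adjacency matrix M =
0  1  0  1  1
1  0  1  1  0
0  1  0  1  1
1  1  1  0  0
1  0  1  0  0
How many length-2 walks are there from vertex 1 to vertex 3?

The number of length-2 walks from vertex 1 to vertex 3 is entry (1,3) of M², where M is the adjacency matrix.
M² = [[3, 1, 3, 1, 0], [1, 3, 1, 2, 2], [3, 1, 3, 1, 0], [1, 2, 1, 3, 2], [0, 2, 0, 2, 2]]

3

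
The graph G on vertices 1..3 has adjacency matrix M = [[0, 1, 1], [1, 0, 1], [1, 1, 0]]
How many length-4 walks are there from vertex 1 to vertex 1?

6

The number of length-4 walks from vertex 1 to vertex 1 is entry (1,1) of M^4, where M is the adjacency matrix.
M^2 = [[2, 1, 1], [1, 2, 1], [1, 1, 2]]
M^3 = [[2, 3, 3], [3, 2, 3], [3, 3, 2]]
M^4 = [[6, 5, 5], [5, 6, 5], [5, 5, 6]]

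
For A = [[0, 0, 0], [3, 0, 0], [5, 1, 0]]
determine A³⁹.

A is strictly triangular, hence nilpotent: A³ = 0, so A³⁹ = 0.

[[0, 0, 0], [0, 0, 0], [0, 0, 0]]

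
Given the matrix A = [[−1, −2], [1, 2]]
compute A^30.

[[−1, −2], [1, 2]]

A² = A (a projection; rank 1, trace 1), so A^30 = A.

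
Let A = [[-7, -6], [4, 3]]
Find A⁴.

[[241, 240], [-160, -159]]

tr A = -4 and det A = 3, so the characteristic polynomial is λ² − (-4)λ + (3) with roots -1 and -3.
Eigenvectors give P = [[-1, -3], [1, 2]] with P⁻¹ = [[2, 3], [-1, -1]], and A = P·diag(-1, -3)·P⁻¹.
Then A⁴ = P·diag(1, 81)·P⁻¹ = [[-1, -243], [1, 162]] · [[2, 3], [-1, -1]] = [[241, 240], [-160, -159]].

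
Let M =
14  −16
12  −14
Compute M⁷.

tr M = 0 and det M = −4, so the characteristic polynomial is λ² − (0)λ + (−4) with roots −2 and 2.
Eigenvectors give P = [[1, 4], [1, 3]] with P⁻¹ = [[−3, 4], [1, −1]], and M = P·diag(−2, 2)·P⁻¹.
Then M⁷ = P·diag(−128, 128)·P⁻¹ = [[−128, 512], [−128, 384]] · [[−3, 4], [1, −1]] = [[896, −1024], [768, −896]].

[[896, −1024], [768, −896]]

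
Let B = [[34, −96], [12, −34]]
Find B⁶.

[[64, 0], [0, 64]]

tr B = 0 and det B = −4, so the characteristic polynomial is λ² − (0)λ + (−4) with roots −2 and 2.
Eigenvectors give P = [[−8, 3], [−3, 1]] with P⁻¹ = [[1, −3], [3, −8]], and B = P·diag(−2, 2)·P⁻¹.
Then B⁶ = P·diag(64, 64)·P⁻¹ = [[−512, 192], [−192, 64]] · [[1, −3], [3, −8]] = [[64, 0], [0, 64]].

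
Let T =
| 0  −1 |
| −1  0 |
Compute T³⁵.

T² = I (check: tr T = 0 and det T = −1), so T³⁵ = T since 35 is odd.

[[0, −1], [−1, 0]]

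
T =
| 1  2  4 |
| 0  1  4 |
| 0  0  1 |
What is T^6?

T = I + N where N = [[0, 2, 4], [0, 0, 4], [0, 0, 0]] is strictly upper-triangular, so N^3 = 0.
(I + N)^6 = I + 6·N + 15·N^2 = [[1, 12, 144], [0, 1, 24], [0, 0, 1]].

[[1, 12, 144], [0, 1, 24], [0, 0, 1]]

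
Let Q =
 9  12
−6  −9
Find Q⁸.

tr Q = 0 and det Q = −9, so the characteristic polynomial is λ² − (0)λ + (−9) with roots 3 and −3.
Eigenvectors give P = [[2, −1], [−1, 1]] with P⁻¹ = [[1, 1], [1, 2]], and Q = P·diag(3, −3)·P⁻¹.
Then Q⁸ = P·diag(6561, 6561)·P⁻¹ = [[13122, −6561], [−6561, 6561]] · [[1, 1], [1, 2]] = [[6561, 0], [0, 6561]].

[[6561, 0], [0, 6561]]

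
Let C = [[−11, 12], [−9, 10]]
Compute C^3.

tr C = −1 and det C = −2, so the characteristic polynomial is λ² − (−1)λ + (−2) with roots −2 and 1.
Eigenvectors give P = [[4, 1], [3, 1]] with P⁻¹ = [[1, −1], [−3, 4]], and C = P·diag(−2, 1)·P⁻¹.
Then C^3 = P·diag(−8, 1)·P⁻¹ = [[−32, 1], [−24, 1]] · [[1, −1], [−3, 4]] = [[−35, 36], [−27, 28]].

[[−35, 36], [−27, 28]]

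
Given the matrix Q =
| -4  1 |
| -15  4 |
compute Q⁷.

[[-4, 1], [-15, 4]]

Q² = I (check: tr Q = 0 and det Q = -1), so Q⁷ = Q since 7 is odd.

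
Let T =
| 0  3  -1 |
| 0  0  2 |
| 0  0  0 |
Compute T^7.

T is strictly triangular, hence nilpotent: T^3 = 0, so T^7 = 0.

[[0, 0, 0], [0, 0, 0], [0, 0, 0]]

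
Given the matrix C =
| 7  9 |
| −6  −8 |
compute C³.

tr C = −1 and det C = −2, so the characteristic polynomial is λ² − (−1)λ + (−2) with roots −2 and 1.
Eigenvectors give P = [[−1, 3], [1, −2]] with P⁻¹ = [[2, 3], [1, 1]], and C = P·diag(−2, 1)·P⁻¹.
Then C³ = P·diag(−8, 1)·P⁻¹ = [[8, 3], [−8, −2]] · [[2, 3], [1, 1]] = [[19, 27], [−18, −26]].

[[19, 27], [−18, −26]]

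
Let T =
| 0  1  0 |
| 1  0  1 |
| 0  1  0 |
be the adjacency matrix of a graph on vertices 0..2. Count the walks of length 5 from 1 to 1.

0

The number of length-5 walks from vertex 1 to vertex 1 is entry (1,1) of T⁵, where T is the adjacency matrix.
T² = [[1, 0, 1], [0, 2, 0], [1, 0, 1]]
T³ = [[0, 2, 0], [2, 0, 2], [0, 2, 0]]
T⁴ = [[2, 0, 2], [0, 4, 0], [2, 0, 2]]
T⁵ = [[0, 4, 0], [4, 0, 4], [0, 4, 0]]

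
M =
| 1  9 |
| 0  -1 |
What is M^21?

M² = I (check: tr M = 0 and det M = -1), so M^21 = M since 21 is odd.

[[1, 9], [0, -1]]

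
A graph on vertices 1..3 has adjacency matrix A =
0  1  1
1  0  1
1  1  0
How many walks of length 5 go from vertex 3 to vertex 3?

10

The number of length-5 walks from vertex 3 to vertex 3 is entry (3,3) of A^5, where A is the adjacency matrix.
A^2 = [[2, 1, 1], [1, 2, 1], [1, 1, 2]]
A^3 = [[2, 3, 3], [3, 2, 3], [3, 3, 2]]
A^4 = [[6, 5, 5], [5, 6, 5], [5, 5, 6]]
A^5 = [[10, 11, 11], [11, 10, 11], [11, 11, 10]]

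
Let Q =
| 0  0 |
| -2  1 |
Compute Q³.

[[0, 0], [-2, 1]]

Q² = [[0, 0], [-2, 1]]
Q³ = [[0, 0], [-2, 1]]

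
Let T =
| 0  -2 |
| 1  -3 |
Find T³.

tr T = -3 and det T = 2, so the characteristic polynomial is λ² − (-3)λ + (2) with roots -2 and -1.
Eigenvectors give P = [[1, 2], [1, 1]] with P⁻¹ = [[-1, 2], [1, -1]], and T = P·diag(-2, -1)·P⁻¹.
Then T³ = P·diag(-8, -1)·P⁻¹ = [[-8, -2], [-8, -1]] · [[-1, 2], [1, -1]] = [[6, -14], [7, -15]].

[[6, -14], [7, -15]]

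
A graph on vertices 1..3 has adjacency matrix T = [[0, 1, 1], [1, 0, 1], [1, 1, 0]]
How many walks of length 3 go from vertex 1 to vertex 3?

The number of length-3 walks from vertex 1 to vertex 3 is entry (1,3) of T³, where T is the adjacency matrix.
T² = [[2, 1, 1], [1, 2, 1], [1, 1, 2]]
T³ = [[2, 3, 3], [3, 2, 3], [3, 3, 2]]

3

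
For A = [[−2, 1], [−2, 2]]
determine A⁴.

[[4, 0], [0, 4]]

A² = [[2, 0], [0, 2]]
A³ = [[−4, 2], [−4, 4]]
A⁴ = [[4, 0], [0, 4]]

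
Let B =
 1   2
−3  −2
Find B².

[[−5, −2], [3, −2]]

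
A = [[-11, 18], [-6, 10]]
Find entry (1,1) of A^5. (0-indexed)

tr A = -1 and det A = -2, so the characteristic polynomial is λ² − (-1)λ + (-2) with roots -2 and 1.
Eigenvectors give P = [[2, 3], [1, 2]] with P⁻¹ = [[2, -3], [-1, 2]], and A = P·diag(-2, 1)·P⁻¹.
Then A^5 = P·diag(-32, 1)·P⁻¹ = [[-64, 3], [-32, 2]] · [[2, -3], [-1, 2]] = [[-131, 198], [-66, 100]].

100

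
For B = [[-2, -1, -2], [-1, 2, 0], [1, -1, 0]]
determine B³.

B² = [[3, 2, 4], [0, 5, 2], [-1, -3, -2]]
B³ = [[-4, -3, -6], [-3, 8, 0], [3, -3, 2]]

[[-4, -3, -6], [-3, 8, 0], [3, -3, 2]]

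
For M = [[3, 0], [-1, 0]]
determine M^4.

[[81, 0], [-27, 0]]

M^2 = [[9, 0], [-3, 0]]
M^3 = [[27, 0], [-9, 0]]
M^4 = [[81, 0], [-27, 0]]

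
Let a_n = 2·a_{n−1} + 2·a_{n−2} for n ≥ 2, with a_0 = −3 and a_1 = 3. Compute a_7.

With companion matrix C = [[2, 2], [1, 0]], [a_n, a_{n−1}]ᵀ = C·[a_{n−1}, a_{n−2}]ᵀ, so [a_7, a_6]ᵀ = C⁶·[a_1, a_0]ᵀ.
C⁶ = [[328, 240], [120, 88]], giving [a_7, a_6]ᵀ = [[264], [96]].

264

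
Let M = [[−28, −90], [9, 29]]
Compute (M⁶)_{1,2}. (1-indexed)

tr M = 1 and det M = −2, so the characteristic polynomial is λ² − (1)λ + (−2) with roots 2 and −1.
Eigenvectors give P = [[−3, 10], [1, −3]] with P⁻¹ = [[3, 10], [1, 3]], and M = P·diag(2, −1)·P⁻¹.
Then M⁶ = P·diag(64, 1)·P⁻¹ = [[−192, 10], [64, −3]] · [[3, 10], [1, 3]] = [[−566, −1890], [189, 631]].

−1890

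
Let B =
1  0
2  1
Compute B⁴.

B = I + N where N = [[0, 0], [2, 0]] is strictly lower-triangular, so N² = 0.
(I + N)⁴ = I + 4·N = [[1, 0], [8, 1]].

[[1, 0], [8, 1]]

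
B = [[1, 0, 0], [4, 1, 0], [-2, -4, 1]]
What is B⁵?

[[1, 0, 0], [20, 1, 0], [-170, -20, 1]]

B = I + N where N = [[0, 0, 0], [4, 0, 0], [-2, -4, 0]] is strictly lower-triangular, so N³ = 0.
(I + N)⁵ = I + 5·N + 10·N² = [[1, 0, 0], [20, 1, 0], [-170, -20, 1]].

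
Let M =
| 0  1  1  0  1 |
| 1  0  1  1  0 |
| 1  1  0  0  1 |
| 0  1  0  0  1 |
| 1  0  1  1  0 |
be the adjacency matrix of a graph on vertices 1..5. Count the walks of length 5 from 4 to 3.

The number of length-5 walks from vertex 4 to vertex 3 is entry (4,3) of M⁵, where M is the adjacency matrix.
M² = [[3, 1, 2, 2, 1], [1, 3, 1, 0, 3], [2, 1, 3, 2, 1], [2, 0, 2, 2, 0], [1, 3, 1, 0, 3]]
M³ = [[4, 7, 5, 2, 7], [7, 2, 7, 6, 2], [5, 7, 4, 2, 7], [2, 6, 2, 0, 6], [7, 2, 7, 6, 2]]
M⁴ = [[19, 11, 18, 14, 11], [11, 20, 11, 4, 20], [18, 11, 19, 14, 11], [14, 4, 14, 12, 4], [11, 20, 11, 4, 20]]
M⁵ = [[40, 51, 41, 22, 51], [51, 26, 51, 40, 26], [41, 51, 40, 22, 51], [22, 40, 22, 8, 40], [51, 26, 51, 40, 26]]

22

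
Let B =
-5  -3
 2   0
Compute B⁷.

tr B = -5 and det B = 6, so the characteristic polynomial is λ² − (-5)λ + (6) with roots -3 and -2.
Eigenvectors give P = [[3, -1], [-2, 1]] with P⁻¹ = [[1, 1], [2, 3]], and B = P·diag(-3, -2)·P⁻¹.
Then B⁷ = P·diag(-2187, -128)·P⁻¹ = [[-6561, 128], [4374, -128]] · [[1, 1], [2, 3]] = [[-6305, -6177], [4118, 3990]].

[[-6305, -6177], [4118, 3990]]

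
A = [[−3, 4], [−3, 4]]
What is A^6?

A² = A (a projection; rank 1, trace 1), so A^6 = A.

[[−3, 4], [−3, 4]]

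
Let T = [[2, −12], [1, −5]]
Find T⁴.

tr T = −3 and det T = 2, so the characteristic polynomial is λ² − (−3)λ + (2) with roots −2 and −1.
Eigenvectors give P = [[3, 4], [1, 1]] with P⁻¹ = [[−1, 4], [1, −3]], and T = P·diag(−2, −1)·P⁻¹.
Then T⁴ = P·diag(16, 1)·P⁻¹ = [[48, 4], [16, 1]] · [[−1, 4], [1, −3]] = [[−44, 180], [−15, 61]].

[[−44, 180], [−15, 61]]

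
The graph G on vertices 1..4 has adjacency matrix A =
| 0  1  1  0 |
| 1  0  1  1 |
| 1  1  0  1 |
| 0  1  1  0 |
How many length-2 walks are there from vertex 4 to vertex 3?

The number of length-2 walks from vertex 4 to vertex 3 is entry (4,3) of A², where A is the adjacency matrix.
A² = [[2, 1, 1, 2], [1, 3, 2, 1], [1, 2, 3, 1], [2, 1, 1, 2]]

1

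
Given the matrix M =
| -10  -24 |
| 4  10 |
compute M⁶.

tr M = 0 and det M = -4, so the characteristic polynomial is λ² − (0)λ + (-4) with roots -2 and 2.
Eigenvectors give P = [[3, -2], [-1, 1]] with P⁻¹ = [[1, 2], [1, 3]], and M = P·diag(-2, 2)·P⁻¹.
Then M⁶ = P·diag(64, 64)·P⁻¹ = [[192, -128], [-64, 64]] · [[1, 2], [1, 3]] = [[64, 0], [0, 64]].

[[64, 0], [0, 64]]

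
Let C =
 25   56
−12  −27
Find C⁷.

tr C = −2 and det C = −3, so the characteristic polynomial is λ² − (−2)λ + (−3) with roots 1 and −3.
Eigenvectors give P = [[7, −2], [−3, 1]] with P⁻¹ = [[1, 2], [3, 7]], and C = P·diag(1, −3)·P⁻¹.
Then C⁷ = P·diag(1, −2187)·P⁻¹ = [[7, 4374], [−3, −2187]] · [[1, 2], [3, 7]] = [[13129, 30632], [−6564, −15315]].

[[13129, 30632], [−6564, −15315]]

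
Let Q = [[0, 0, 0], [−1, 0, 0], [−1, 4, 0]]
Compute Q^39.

Q is strictly triangular, hence nilpotent: Q^3 = 0, so Q^39 = 0.

[[0, 0, 0], [0, 0, 0], [0, 0, 0]]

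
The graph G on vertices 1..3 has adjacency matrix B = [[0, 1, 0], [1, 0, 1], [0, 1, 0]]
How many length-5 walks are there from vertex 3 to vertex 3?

0

The number of length-5 walks from vertex 3 to vertex 3 is entry (3,3) of B⁵, where B is the adjacency matrix.
B² = [[1, 0, 1], [0, 2, 0], [1, 0, 1]]
B³ = [[0, 2, 0], [2, 0, 2], [0, 2, 0]]
B⁴ = [[2, 0, 2], [0, 4, 0], [2, 0, 2]]
B⁵ = [[0, 4, 0], [4, 0, 4], [0, 4, 0]]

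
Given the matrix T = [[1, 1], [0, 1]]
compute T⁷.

[[1, 7], [0, 1]]

T = I + N where N = [[0, 1], [0, 0]] is strictly upper-triangular, so N² = 0.
(I + N)⁷ = I + 7·N = [[1, 7], [0, 1]].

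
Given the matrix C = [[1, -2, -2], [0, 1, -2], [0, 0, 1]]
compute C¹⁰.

C = I + N where N = [[0, -2, -2], [0, 0, -2], [0, 0, 0]] is strictly upper-triangular, so N³ = 0.
(I + N)¹⁰ = I + 10·N + 45·N² = [[1, -20, 160], [0, 1, -20], [0, 0, 1]].

[[1, -20, 160], [0, 1, -20], [0, 0, 1]]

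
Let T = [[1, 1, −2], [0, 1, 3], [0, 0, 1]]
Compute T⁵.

T = I + N where N = [[0, 1, −2], [0, 0, 3], [0, 0, 0]] is strictly upper-triangular, so N³ = 0.
(I + N)⁵ = I + 5·N + 10·N² = [[1, 5, 20], [0, 1, 15], [0, 0, 1]].

[[1, 5, 20], [0, 1, 15], [0, 0, 1]]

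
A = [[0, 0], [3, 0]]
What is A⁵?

A is strictly triangular, hence nilpotent: A² = 0, so A⁵ = 0.

[[0, 0], [0, 0]]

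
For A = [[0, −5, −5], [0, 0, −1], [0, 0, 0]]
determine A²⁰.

[[0, 0, 0], [0, 0, 0], [0, 0, 0]]

A is strictly triangular, hence nilpotent: A³ = 0, so A²⁰ = 0.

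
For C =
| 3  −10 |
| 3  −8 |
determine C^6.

tr C = −5 and det C = 6, so the characteristic polynomial is λ² − (−5)λ + (6) with roots −3 and −2.
Eigenvectors give P = [[−5, 2], [−3, 1]] with P⁻¹ = [[1, −2], [3, −5]], and C = P·diag(−3, −2)·P⁻¹.
Then C^6 = P·diag(729, 64)·P⁻¹ = [[−3645, 128], [−2187, 64]] · [[1, −2], [3, −5]] = [[−3261, 6650], [−1995, 4054]].

[[−3261, 6650], [−1995, 4054]]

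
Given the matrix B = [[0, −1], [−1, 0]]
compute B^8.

B² = I (check: tr B = 0 and det B = −1), so B^8 = I since 8 is even.

[[1, 0], [0, 1]]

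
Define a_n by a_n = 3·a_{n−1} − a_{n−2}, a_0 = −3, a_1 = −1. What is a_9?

377

With companion matrix Q = [[3, −1], [1, 0]], [a_n, a_{n−1}]ᵀ = Q·[a_{n−1}, a_{n−2}]ᵀ, so [a_9, a_8]ᵀ = Q⁸·[a_1, a_0]ᵀ.
Q⁸ = [[2584, −987], [987, −377]], giving [a_9, a_8]ᵀ = [[377], [144]].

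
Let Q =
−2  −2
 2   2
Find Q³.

Q² = [[0, 0], [0, 0]]
Q³ = [[0, 0], [0, 0]]

[[0, 0], [0, 0]]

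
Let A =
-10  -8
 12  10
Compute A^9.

tr A = 0 and det A = -4, so the characteristic polynomial is λ² − (0)λ + (-4) with roots 2 and -2.
Eigenvectors give P = [[-2, -1], [3, 1]] with P⁻¹ = [[1, 1], [-3, -2]], and A = P·diag(2, -2)·P⁻¹.
Then A^9 = P·diag(512, -512)·P⁻¹ = [[-1024, 512], [1536, -512]] · [[1, 1], [-3, -2]] = [[-2560, -2048], [3072, 2560]].

[[-2560, -2048], [3072, 2560]]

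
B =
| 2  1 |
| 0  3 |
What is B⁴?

[[16, 65], [0, 81]]

B² = [[4, 5], [0, 9]]
B³ = [[8, 19], [0, 27]]
B⁴ = [[16, 65], [0, 81]]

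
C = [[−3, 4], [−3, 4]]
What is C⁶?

C² = C (a projection; rank 1, trace 1), so C⁶ = C.

[[−3, 4], [−3, 4]]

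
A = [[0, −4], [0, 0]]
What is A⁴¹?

A is strictly triangular, hence nilpotent: A² = 0, so A⁴¹ = 0.

[[0, 0], [0, 0]]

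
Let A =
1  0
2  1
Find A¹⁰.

[[1, 0], [20, 1]]

A = I + N where N = [[0, 0], [2, 0]] is strictly lower-triangular, so N² = 0.
(I + N)¹⁰ = I + 10·N = [[1, 0], [20, 1]].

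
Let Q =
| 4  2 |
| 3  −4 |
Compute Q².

[[22, 0], [0, 22]]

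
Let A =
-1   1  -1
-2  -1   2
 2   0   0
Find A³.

A² = [[-3, -2, 3], [8, -1, 0], [-2, 2, -2]]
A³ = [[13, -1, -1], [-6, 9, -10], [-6, -4, 6]]

[[13, -1, -1], [-6, 9, -10], [-6, -4, 6]]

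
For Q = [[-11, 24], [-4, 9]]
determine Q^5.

tr Q = -2 and det Q = -3, so the characteristic polynomial is λ² − (-2)λ + (-3) with roots 1 and -3.
Eigenvectors give P = [[2, 3], [1, 1]] with P⁻¹ = [[-1, 3], [1, -2]], and Q = P·diag(1, -3)·P⁻¹.
Then Q^5 = P·diag(1, -243)·P⁻¹ = [[2, -729], [1, -243]] · [[-1, 3], [1, -2]] = [[-731, 1464], [-244, 489]].

[[-731, 1464], [-244, 489]]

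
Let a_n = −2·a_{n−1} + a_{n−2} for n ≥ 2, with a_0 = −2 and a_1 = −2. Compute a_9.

With companion matrix M = [[−2, 1], [1, 0]], [a_n, a_{n−1}]ᵀ = M·[a_{n−1}, a_{n−2}]ᵀ, so [a_9, a_8]ᵀ = M^8·[a_1, a_0]ᵀ.
M^8 = [[985, −408], [−408, 169]], giving [a_9, a_8]ᵀ = [[−1154], [478]].

−1154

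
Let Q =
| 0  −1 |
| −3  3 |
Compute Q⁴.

Q² = [[3, −3], [−9, 12]]
Q³ = [[9, −12], [−36, 45]]
Q⁴ = [[36, −45], [−135, 171]]

[[36, −45], [−135, 171]]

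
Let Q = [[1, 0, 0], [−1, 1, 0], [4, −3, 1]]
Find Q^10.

Q = I + N where N = [[0, 0, 0], [−1, 0, 0], [4, −3, 0]] is strictly lower-triangular, so N^3 = 0.
(I + N)^10 = I + 10·N + 45·N^2 = [[1, 0, 0], [−10, 1, 0], [175, −30, 1]].

[[1, 0, 0], [−10, 1, 0], [175, −30, 1]]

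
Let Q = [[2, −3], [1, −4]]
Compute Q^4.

Q^2 = [[1, 6], [−2, 13]]
Q^3 = [[8, −27], [9, −46]]
Q^4 = [[−11, 84], [−28, 157]]

[[−11, 84], [−28, 157]]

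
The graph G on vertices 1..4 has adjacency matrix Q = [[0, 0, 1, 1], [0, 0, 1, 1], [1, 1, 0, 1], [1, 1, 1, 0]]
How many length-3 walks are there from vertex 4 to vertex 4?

The number of length-3 walks from vertex 4 to vertex 4 is entry (4,4) of Q³, where Q is the adjacency matrix.
Q² = [[2, 2, 1, 1], [2, 2, 1, 1], [1, 1, 3, 2], [1, 1, 2, 3]]
Q³ = [[2, 2, 5, 5], [2, 2, 5, 5], [5, 5, 4, 5], [5, 5, 5, 4]]

4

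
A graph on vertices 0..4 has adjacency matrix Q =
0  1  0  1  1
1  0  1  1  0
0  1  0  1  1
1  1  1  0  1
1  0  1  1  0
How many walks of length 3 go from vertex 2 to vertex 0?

The number of length-3 walks from vertex 2 to vertex 0 is entry (2,0) of Q³, where Q is the adjacency matrix.
Q² = [[3, 1, 3, 2, 1], [1, 3, 1, 2, 3], [3, 1, 3, 2, 1], [2, 2, 2, 4, 2], [1, 3, 1, 2, 3]]
Q³ = [[4, 8, 4, 8, 8], [8, 4, 8, 8, 4], [4, 8, 4, 8, 8], [8, 8, 8, 8, 8], [8, 4, 8, 8, 4]]

4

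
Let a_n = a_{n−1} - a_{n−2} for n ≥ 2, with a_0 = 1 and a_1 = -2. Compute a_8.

-3

With companion matrix B = [[1, -1], [1, 0]], [a_n, a_{n−1}]ᵀ = B·[a_{n−1}, a_{n−2}]ᵀ, so [a_8, a_7]ᵀ = B^7·[a_1, a_0]ᵀ.
B^7 = [[1, -1], [1, 0]], giving [a_8, a_7]ᵀ = [[-3], [-2]].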